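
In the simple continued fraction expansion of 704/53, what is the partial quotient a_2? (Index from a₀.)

704 = 13·53 + 15   →  a_0 = 13
53 = 3·15 + 8   →  a_1 = 3
15 = 1·8 + 7   →  a_2 = 1

1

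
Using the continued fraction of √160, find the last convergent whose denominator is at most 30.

√160 = [12; 1, 1, 1, 5, 1, 1, 1, 24, …] (period length 8).
Convergents:
  p_0/q_0 = 12/1
  p_1/q_1 = 13/1
  p_2/q_2 = 25/2
  p_3/q_3 = 38/3
  p_4/q_4 = 215/17
  p_5/q_5 = 253/20
  p_6/q_6 = 468/37
q_5 = 20 ≤ 30 < 37 = q_6, so the answer is 253/20.

253/20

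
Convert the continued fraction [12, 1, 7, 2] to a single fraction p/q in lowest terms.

219/17

Fold from the inside: start with 2/1.
  7 + 1/2 = 15/2
  1 + 2/15 = 17/15
  12 + 15/17 = 219/17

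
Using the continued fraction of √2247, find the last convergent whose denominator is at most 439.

√2247 = [47; 2, 2, 15, 2, 2, 94, …] (period length 6).
Convergents:
  p_0/q_0 = 47/1
  p_1/q_1 = 95/2
  p_2/q_2 = 237/5
  p_3/q_3 = 3650/77
  p_4/q_4 = 7537/159
  p_5/q_5 = 18724/395
  p_6/q_6 = 1767593/37289
q_5 = 395 ≤ 439 < 37289 = q_6, so the answer is 18724/395.

18724/395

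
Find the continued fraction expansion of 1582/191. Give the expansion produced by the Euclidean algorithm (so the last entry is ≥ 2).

[8; 3, 1, 1, 6, 4]

1582 = 8*191 + 54
191 = 3*54 + 29
54 = 1*29 + 25
29 = 1*25 + 4
25 = 6*4 + 1
4 = 4*1 + 0  (stop)
So 1582/191 = [8; 3, 1, 1, 6, 4].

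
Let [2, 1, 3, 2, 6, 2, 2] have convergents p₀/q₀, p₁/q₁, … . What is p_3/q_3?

Using pₖ = aₖpₖ₋₁ + pₖ₋₂, qₖ = aₖqₖ₋₁ + qₖ₋₂ (with p₋₁=1, p₋₂=0, q₋₁=0, q₋₂=1):
  k=0: a=2, p=2, q=1
  k=1: a=1, p=3, q=1
  k=2: a=3, p=11, q=4
  k=3: a=2, p=25, q=9

25/9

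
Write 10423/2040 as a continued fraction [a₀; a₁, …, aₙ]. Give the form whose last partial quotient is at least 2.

[5; 9, 6, 1, 3, 8]

10423 = 5*2040 + 223
2040 = 9*223 + 33
223 = 6*33 + 25
33 = 1*25 + 8
25 = 3*8 + 1
8 = 8*1 + 0  (stop)
So 10423/2040 = [5; 9, 6, 1, 3, 8].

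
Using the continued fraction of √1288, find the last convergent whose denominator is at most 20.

323/9

√1288 = [35; 1, 7, 1, 70, …] (period length 4).
Convergents:
  p_0/q_0 = 35/1
  p_1/q_1 = 36/1
  p_2/q_2 = 287/8
  p_3/q_3 = 323/9
  p_4/q_4 = 22897/638
q_3 = 9 ≤ 20 < 638 = q_4, so the answer is 323/9.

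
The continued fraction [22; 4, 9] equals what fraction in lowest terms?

Using pₖ = aₖpₖ₋₁ + pₖ₋₂ and qₖ = aₖqₖ₋₁ + qₖ₋₂:
  k=0: a=22, p=22, q=1
  k=1: a=4, p=89, q=4
  k=2: a=9, p=823, q=37

823/37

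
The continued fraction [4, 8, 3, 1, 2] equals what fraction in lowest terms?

Fold from the inside: start with 2/1.
  1 + 1/2 = 3/2
  3 + 2/3 = 11/3
  8 + 3/11 = 91/11
  4 + 11/91 = 375/91

375/91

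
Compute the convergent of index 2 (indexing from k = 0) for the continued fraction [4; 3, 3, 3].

Using pₖ = aₖpₖ₋₁ + pₖ₋₂, qₖ = aₖqₖ₋₁ + qₖ₋₂ (with p₋₁=1, p₋₂=0, q₋₁=0, q₋₂=1):
  k=0: a=4, p=4, q=1
  k=1: a=3, p=13, q=3
  k=2: a=3, p=43, q=10

43/10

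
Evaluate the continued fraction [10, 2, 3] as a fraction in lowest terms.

73/7

Using pₖ = aₖpₖ₋₁ + pₖ₋₂ and qₖ = aₖqₖ₋₁ + qₖ₋₂:
  k=0: a=10, p=10, q=1
  k=1: a=2, p=21, q=2
  k=2: a=3, p=73, q=7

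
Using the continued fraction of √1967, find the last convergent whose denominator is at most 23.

√1967 = [44; 2, 1, 5, 1, 2, 88, …] (period length 6).
Convergents:
  p_0/q_0 = 44/1
  p_1/q_1 = 89/2
  p_2/q_2 = 133/3
  p_3/q_3 = 754/17
  p_4/q_4 = 887/20
  p_5/q_5 = 2528/57
q_4 = 20 ≤ 23 < 57 = q_5, so the answer is 887/20.

887/20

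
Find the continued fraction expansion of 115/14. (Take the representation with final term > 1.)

115 = 8·14 + 3
14 = 4·3 + 2
3 = 1·2 + 1
2 = 2·1 + 0  (stop)
So 115/14 = [8; 4, 1, 2].

[8; 4, 1, 2]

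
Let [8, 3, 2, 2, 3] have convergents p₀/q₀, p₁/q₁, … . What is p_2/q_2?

58/7

Using pₖ = aₖpₖ₋₁ + pₖ₋₂, qₖ = aₖqₖ₋₁ + qₖ₋₂ (with p₋₁=1, p₋₂=0, q₋₁=0, q₋₂=1):
  k=0: a=8, p=8, q=1
  k=1: a=3, p=25, q=3
  k=2: a=2, p=58, q=7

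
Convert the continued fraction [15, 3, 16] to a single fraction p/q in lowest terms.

Fold from the inside: start with 16/1.
  3 + 1/16 = 49/16
  15 + 16/49 = 751/49

751/49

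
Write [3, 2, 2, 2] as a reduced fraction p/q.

Using pₖ = aₖpₖ₋₁ + pₖ₋₂ and qₖ = aₖqₖ₋₁ + qₖ₋₂:
  k=0: a=3, p=3, q=1
  k=1: a=2, p=7, q=2
  k=2: a=2, p=17, q=5
  k=3: a=2, p=41, q=12

41/12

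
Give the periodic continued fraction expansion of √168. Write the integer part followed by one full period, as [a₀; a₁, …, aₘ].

a₀ = ⌊√168⌋ = 12.
With m₀=0, d₀=1 and mₖ₊₁ = dₖaₖ − mₖ, dₖ₊₁ = (n − mₖ₊₁²)/dₖ, aₖ₊₁ = ⌊(a₀+mₖ₊₁)/dₖ₊₁⌋:
  k=1: m=12, d=24, a=1
  k=2: m=12, d=1, a=24
d=1 and a=2a₀=24 at k=2, so the next step gives (m, d) = (12, 24) again — its k=1 value — and the period has length 2.

[12; 1, 24]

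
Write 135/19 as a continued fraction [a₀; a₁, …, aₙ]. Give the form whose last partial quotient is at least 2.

[7; 9, 2]

135 = 7*19 + 2
19 = 9*2 + 1
2 = 2*1 + 0  (stop)
So 135/19 = [7; 9, 2].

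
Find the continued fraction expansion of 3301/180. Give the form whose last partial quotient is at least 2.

[18; 2, 1, 19, 3]

3301 = 18×180 + 61
180 = 2×61 + 58
61 = 1×58 + 3
58 = 19×3 + 1
3 = 3×1 + 0  (stop)
So 3301/180 = [18; 2, 1, 19, 3].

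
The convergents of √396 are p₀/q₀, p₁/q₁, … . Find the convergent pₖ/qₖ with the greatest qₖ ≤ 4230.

79201/3980

√396 = [19; 1, 8, 1, 38, …] (period length 4).
Convergents:
  p_0/q_0 = 19/1
  p_1/q_1 = 20/1
  p_2/q_2 = 179/9
  p_3/q_3 = 199/10
  p_4/q_4 = 7741/389
  p_5/q_5 = 7940/399
  p_6/q_6 = 71261/3581
  p_7/q_7 = 79201/3980
  p_8/q_8 = 3080899/154821
q_7 = 3980 ≤ 4230 < 154821 = q_8, so the answer is 79201/3980.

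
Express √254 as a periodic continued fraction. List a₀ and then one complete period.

[15; 1, 14, 1, 30]

a₀ = ⌊√254⌋ = 15.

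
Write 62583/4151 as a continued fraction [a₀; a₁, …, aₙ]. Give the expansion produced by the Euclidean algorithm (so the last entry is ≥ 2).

[15; 13, 18, 1, 2, 2, 2]

62583 = 15×4151 + 318
4151 = 13×318 + 17
318 = 18×17 + 12
17 = 1×12 + 5
12 = 2×5 + 2
5 = 2×2 + 1
2 = 2×1 + 0  (stop)
So 62583/4151 = [15; 13, 18, 1, 2, 2, 2].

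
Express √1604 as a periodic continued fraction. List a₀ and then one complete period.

[40; 20, 80]

a₀ = ⌊√1604⌋ = 40.
With m₀=0, d₀=1 and mₖ₊₁ = dₖaₖ − mₖ, dₖ₊₁ = (n − mₖ₊₁²)/dₖ, aₖ₊₁ = ⌊(a₀+mₖ₊₁)/dₖ₊₁⌋:
  k=1: m=40, d=4, a=20
  k=2: m=40, d=1, a=80
d=1 and a=2a₀=80 at k=2, so the next step gives (m, d) = (40, 4) again — its k=1 value — and the period has length 2.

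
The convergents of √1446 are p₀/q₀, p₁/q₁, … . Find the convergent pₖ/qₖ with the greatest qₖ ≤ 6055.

109858/2889

√1446 = [38; 38, 76, …] (period length 2).
Convergents:
  p_0/q_0 = 38/1
  p_1/q_1 = 1445/38
  p_2/q_2 = 109858/2889
  p_3/q_3 = 4176049/109820
q_2 = 2889 ≤ 6055 < 109820 = q_3, so the answer is 109858/2889.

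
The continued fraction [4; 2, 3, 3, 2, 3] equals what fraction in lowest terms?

807/182

Using pₖ = aₖpₖ₋₁ + pₖ₋₂ and qₖ = aₖqₖ₋₁ + qₖ₋₂:
  k=0: a=4, p=4, q=1
  k=1: a=2, p=9, q=2
  k=2: a=3, p=31, q=7
  k=3: a=3, p=102, q=23
  k=4: a=2, p=235, q=53
  k=5: a=3, p=807, q=182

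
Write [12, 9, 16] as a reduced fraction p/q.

1756/145

Using pₖ = aₖpₖ₋₁ + pₖ₋₂ and qₖ = aₖqₖ₋₁ + qₖ₋₂:
  k=0: a=12, p=12, q=1
  k=1: a=9, p=109, q=9
  k=2: a=16, p=1756, q=145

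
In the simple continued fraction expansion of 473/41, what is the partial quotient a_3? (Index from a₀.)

6

473 = 11·41 + 22   →  a_0 = 11
41 = 1·22 + 19   →  a_1 = 1
22 = 1·19 + 3   →  a_2 = 1
19 = 6·3 + 1   →  a_3 = 6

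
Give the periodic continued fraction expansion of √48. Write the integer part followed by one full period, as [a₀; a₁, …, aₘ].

[6; 1, 12]

a₀ = ⌊√48⌋ = 6.
With m₀=0, d₀=1 and mₖ₊₁ = dₖaₖ − mₖ, dₖ₊₁ = (n − mₖ₊₁²)/dₖ, aₖ₊₁ = ⌊(a₀+mₖ₊₁)/dₖ₊₁⌋:
  k=1: m=6, d=12, a=1
  k=2: m=6, d=1, a=12
d=1 and a=2a₀=12 at k=2, so the next step gives (m, d) = (6, 12) again — its k=1 value — and the period has length 2.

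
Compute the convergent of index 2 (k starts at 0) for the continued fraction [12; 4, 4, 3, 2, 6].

208/17

Using pₖ = aₖpₖ₋₁ + pₖ₋₂, qₖ = aₖqₖ₋₁ + qₖ₋₂ (with p₋₁=1, p₋₂=0, q₋₁=0, q₋₂=1):
  k=0: a=12, p=12, q=1
  k=1: a=4, p=49, q=4
  k=2: a=4, p=208, q=17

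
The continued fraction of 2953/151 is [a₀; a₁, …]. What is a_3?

2953 = 19·151 + 84   →  a_0 = 19
151 = 1·84 + 67   →  a_1 = 1
84 = 1·67 + 17   →  a_2 = 1
67 = 3·17 + 16   →  a_3 = 3

3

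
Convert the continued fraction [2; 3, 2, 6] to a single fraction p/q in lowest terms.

103/45

Fold from the inside: start with 6/1.
  2 + 1/6 = 13/6
  3 + 6/13 = 45/13
  2 + 13/45 = 103/45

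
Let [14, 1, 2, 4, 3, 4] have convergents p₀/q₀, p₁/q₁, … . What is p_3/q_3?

191/13

Using pₖ = aₖpₖ₋₁ + pₖ₋₂, qₖ = aₖqₖ₋₁ + qₖ₋₂ (with p₋₁=1, p₋₂=0, q₋₁=0, q₋₂=1):
  k=0: a=14, p=14, q=1
  k=1: a=1, p=15, q=1
  k=2: a=2, p=44, q=3
  k=3: a=4, p=191, q=13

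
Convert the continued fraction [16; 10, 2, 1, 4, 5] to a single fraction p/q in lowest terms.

Using pₖ = aₖpₖ₋₁ + pₖ₋₂ and qₖ = aₖqₖ₋₁ + qₖ₋₂:
  k=0: a=16, p=16, q=1
  k=1: a=10, p=161, q=10
  k=2: a=2, p=338, q=21
  k=3: a=1, p=499, q=31
  k=4: a=4, p=2334, q=145
  k=5: a=5, p=12169, q=756

12169/756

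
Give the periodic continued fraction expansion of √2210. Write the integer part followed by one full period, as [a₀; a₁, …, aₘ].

a₀ = ⌊√2210⌋ = 47.

[47; 94]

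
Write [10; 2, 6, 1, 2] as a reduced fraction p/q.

450/43

Fold from the inside: start with 2/1.
  1 + 1/2 = 3/2
  6 + 2/3 = 20/3
  2 + 3/20 = 43/20
  10 + 20/43 = 450/43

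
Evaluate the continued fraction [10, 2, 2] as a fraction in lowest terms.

52/5

Using pₖ = aₖpₖ₋₁ + pₖ₋₂ and qₖ = aₖqₖ₋₁ + qₖ₋₂:
  k=0: a=10, p=10, q=1
  k=1: a=2, p=21, q=2
  k=2: a=2, p=52, q=5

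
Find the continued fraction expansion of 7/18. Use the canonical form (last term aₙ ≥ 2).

[0; 2, 1, 1, 3]

7 = 0·18 + 7
18 = 2·7 + 4
7 = 1·4 + 3
4 = 1·3 + 1
3 = 3·1 + 0  (stop)
So 7/18 = [0; 2, 1, 1, 3].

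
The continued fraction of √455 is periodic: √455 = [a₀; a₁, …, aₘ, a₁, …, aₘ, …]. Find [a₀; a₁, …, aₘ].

a₀ = ⌊√455⌋ = 21.
With m₀=0, d₀=1 and mₖ₊₁ = dₖaₖ − mₖ, dₖ₊₁ = (n − mₖ₊₁²)/dₖ, aₖ₊₁ = ⌊(a₀+mₖ₊₁)/dₖ₊₁⌋:
  k=1: m=21, d=14, a=3
  k=2: m=21, d=1, a=42
d=1 and a=2a₀=42 at k=2, so the next step gives (m, d) = (21, 14) again — its k=1 value — and the period has length 2.

[21; 3, 42]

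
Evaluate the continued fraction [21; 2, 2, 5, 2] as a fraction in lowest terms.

1263/59

Fold from the inside: start with 2/1.
  5 + 1/2 = 11/2
  2 + 2/11 = 24/11
  2 + 11/24 = 59/24
  21 + 24/59 = 1263/59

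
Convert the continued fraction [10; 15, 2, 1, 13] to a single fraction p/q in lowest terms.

6331/629

Using pₖ = aₖpₖ₋₁ + pₖ₋₂ and qₖ = aₖqₖ₋₁ + qₖ₋₂:
  k=0: a=10, p=10, q=1
  k=1: a=15, p=151, q=15
  k=2: a=2, p=312, q=31
  k=3: a=1, p=463, q=46
  k=4: a=13, p=6331, q=629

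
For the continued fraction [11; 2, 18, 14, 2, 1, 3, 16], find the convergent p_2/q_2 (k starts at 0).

425/37

Using pₖ = aₖpₖ₋₁ + pₖ₋₂, qₖ = aₖqₖ₋₁ + qₖ₋₂ (with p₋₁=1, p₋₂=0, q₋₁=0, q₋₂=1):
  k=0: a=11, p=11, q=1
  k=1: a=2, p=23, q=2
  k=2: a=18, p=425, q=37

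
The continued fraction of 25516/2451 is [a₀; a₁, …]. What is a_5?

25516 = 10·2451 + 1006   →  a_0 = 10
2451 = 2·1006 + 439   →  a_1 = 2
1006 = 2·439 + 128   →  a_2 = 2
439 = 3·128 + 55   →  a_3 = 3
128 = 2·55 + 18   →  a_4 = 2
55 = 3·18 + 1   →  a_5 = 3

3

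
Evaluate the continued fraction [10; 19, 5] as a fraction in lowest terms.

Fold from the inside: start with 5/1.
  19 + 1/5 = 96/5
  10 + 5/96 = 965/96

965/96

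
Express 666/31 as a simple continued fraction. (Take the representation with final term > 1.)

666 = 21*31 + 15
31 = 2*15 + 1
15 = 15*1 + 0  (stop)
So 666/31 = [21; 2, 15].

[21; 2, 15]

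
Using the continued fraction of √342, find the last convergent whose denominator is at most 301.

2737/148

√342 = [18; 2, 36, …] (period length 2).
Convergents:
  p_0/q_0 = 18/1
  p_1/q_1 = 37/2
  p_2/q_2 = 1350/73
  p_3/q_3 = 2737/148
  p_4/q_4 = 99882/5401
q_3 = 148 ≤ 301 < 5401 = q_4, so the answer is 2737/148.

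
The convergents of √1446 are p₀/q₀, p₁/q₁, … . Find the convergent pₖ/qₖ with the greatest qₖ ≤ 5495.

√1446 = [38; 38, 76, …] (period length 2).
Convergents:
  p_0/q_0 = 38/1
  p_1/q_1 = 1445/38
  p_2/q_2 = 109858/2889
  p_3/q_3 = 4176049/109820
q_2 = 2889 ≤ 5495 < 109820 = q_3, so the answer is 109858/2889.

109858/2889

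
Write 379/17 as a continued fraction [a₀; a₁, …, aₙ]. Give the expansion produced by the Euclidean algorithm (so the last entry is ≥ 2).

[22; 3, 2, 2]

379 = 22×17 + 5
17 = 3×5 + 2
5 = 2×2 + 1
2 = 2×1 + 0  (stop)
So 379/17 = [22; 3, 2, 2].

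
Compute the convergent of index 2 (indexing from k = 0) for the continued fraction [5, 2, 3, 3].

Using pₖ = aₖpₖ₋₁ + pₖ₋₂, qₖ = aₖqₖ₋₁ + qₖ₋₂ (with p₋₁=1, p₋₂=0, q₋₁=0, q₋₂=1):
  k=0: a=5, p=5, q=1
  k=1: a=2, p=11, q=2
  k=2: a=3, p=38, q=7

38/7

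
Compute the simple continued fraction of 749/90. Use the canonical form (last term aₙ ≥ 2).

[8; 3, 9, 1, 2]

749 = 8×90 + 29
90 = 3×29 + 3
29 = 9×3 + 2
3 = 1×2 + 1
2 = 2×1 + 0  (stop)
So 749/90 = [8; 3, 9, 1, 2].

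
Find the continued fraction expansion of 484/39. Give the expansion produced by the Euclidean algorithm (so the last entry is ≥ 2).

484 = 12·39 + 16
39 = 2·16 + 7
16 = 2·7 + 2
7 = 3·2 + 1
2 = 2·1 + 0  (stop)
So 484/39 = [12; 2, 2, 3, 2].

[12; 2, 2, 3, 2]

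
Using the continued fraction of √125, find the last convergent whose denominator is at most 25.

√125 = [11; 5, 1, 1, 5, 22, …] (period length 5).
Convergents:
  p_0/q_0 = 11/1
  p_1/q_1 = 56/5
  p_2/q_2 = 67/6
  p_3/q_3 = 123/11
  p_4/q_4 = 682/61
q_3 = 11 ≤ 25 < 61 = q_4, so the answer is 123/11.

123/11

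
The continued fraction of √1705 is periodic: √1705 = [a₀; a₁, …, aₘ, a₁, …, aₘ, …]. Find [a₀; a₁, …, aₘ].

a₀ = ⌊√1705⌋ = 41.

[41; 3, 2, 3, 82]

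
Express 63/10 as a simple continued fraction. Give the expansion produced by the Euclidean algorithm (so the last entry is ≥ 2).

63 = 6×10 + 3
10 = 3×3 + 1
3 = 3×1 + 0  (stop)
So 63/10 = [6; 3, 3].

[6; 3, 3]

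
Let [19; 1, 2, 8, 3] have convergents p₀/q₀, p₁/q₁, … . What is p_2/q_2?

59/3

Using pₖ = aₖpₖ₋₁ + pₖ₋₂, qₖ = aₖqₖ₋₁ + qₖ₋₂ (with p₋₁=1, p₋₂=0, q₋₁=0, q₋₂=1):
  k=0: a=19, p=19, q=1
  k=1: a=1, p=20, q=1
  k=2: a=2, p=59, q=3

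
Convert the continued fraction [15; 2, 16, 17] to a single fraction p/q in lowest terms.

8718/563

Fold from the inside: start with 17/1.
  16 + 1/17 = 273/17
  2 + 17/273 = 563/273
  15 + 273/563 = 8718/563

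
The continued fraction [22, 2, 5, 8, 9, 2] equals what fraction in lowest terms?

38893/1732

Using pₖ = aₖpₖ₋₁ + pₖ₋₂ and qₖ = aₖqₖ₋₁ + qₖ₋₂:
  k=0: a=22, p=22, q=1
  k=1: a=2, p=45, q=2
  k=2: a=5, p=247, q=11
  k=3: a=8, p=2021, q=90
  k=4: a=9, p=18436, q=821
  k=5: a=2, p=38893, q=1732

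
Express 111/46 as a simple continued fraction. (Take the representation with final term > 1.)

111 = 2·46 + 19
46 = 2·19 + 8
19 = 2·8 + 3
8 = 2·3 + 2
3 = 1·2 + 1
2 = 2·1 + 0  (stop)
So 111/46 = [2; 2, 2, 2, 1, 2].

[2; 2, 2, 2, 1, 2]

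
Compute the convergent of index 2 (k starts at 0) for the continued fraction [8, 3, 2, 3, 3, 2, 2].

58/7

Using pₖ = aₖpₖ₋₁ + pₖ₋₂, qₖ = aₖqₖ₋₁ + qₖ₋₂ (with p₋₁=1, p₋₂=0, q₋₁=0, q₋₂=1):
  k=0: a=8, p=8, q=1
  k=1: a=3, p=25, q=3
  k=2: a=2, p=58, q=7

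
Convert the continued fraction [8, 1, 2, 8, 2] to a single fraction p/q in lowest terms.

Using pₖ = aₖpₖ₋₁ + pₖ₋₂ and qₖ = aₖqₖ₋₁ + qₖ₋₂:
  k=0: a=8, p=8, q=1
  k=1: a=1, p=9, q=1
  k=2: a=2, p=26, q=3
  k=3: a=8, p=217, q=25
  k=4: a=2, p=460, q=53

460/53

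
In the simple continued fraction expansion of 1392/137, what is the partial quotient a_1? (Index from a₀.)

1392 = 10·137 + 22   →  a_0 = 10
137 = 6·22 + 5   →  a_1 = 6

6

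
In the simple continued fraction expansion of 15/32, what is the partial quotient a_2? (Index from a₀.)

15 = 0·32 + 15   →  a_0 = 0
32 = 2·15 + 2   →  a_1 = 2
15 = 7·2 + 1   →  a_2 = 7

7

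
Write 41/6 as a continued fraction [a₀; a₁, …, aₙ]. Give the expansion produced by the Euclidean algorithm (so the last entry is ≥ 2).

41 = 6*6 + 5
6 = 1*5 + 1
5 = 5*1 + 0  (stop)
So 41/6 = [6; 1, 5].

[6; 1, 5]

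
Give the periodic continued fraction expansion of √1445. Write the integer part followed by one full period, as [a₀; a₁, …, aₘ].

a₀ = ⌊√1445⌋ = 38.
With m₀=0, d₀=1 and mₖ₊₁ = dₖaₖ − mₖ, dₖ₊₁ = (n − mₖ₊₁²)/dₖ, aₖ₊₁ = ⌊(a₀+mₖ₊₁)/dₖ₊₁⌋:
  k=1: m=38, d=1, a=76
d=1 and a=2a₀=76 at k=1, so the next step gives (m, d) = (38, 1) again — its k=1 value — and the period has length 1.

[38; 76]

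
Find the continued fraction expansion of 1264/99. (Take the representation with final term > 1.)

1264 = 12·99 + 76
99 = 1·76 + 23
76 = 3·23 + 7
23 = 3·7 + 2
7 = 3·2 + 1
2 = 2·1 + 0  (stop)
So 1264/99 = [12; 1, 3, 3, 3, 2].

[12; 1, 3, 3, 3, 2]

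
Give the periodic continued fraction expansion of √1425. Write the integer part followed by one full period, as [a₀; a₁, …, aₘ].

a₀ = ⌊√1425⌋ = 37.
With m₀=0, d₀=1 and mₖ₊₁ = dₖaₖ − mₖ, dₖ₊₁ = (n − mₖ₊₁²)/dₖ, aₖ₊₁ = ⌊(a₀+mₖ₊₁)/dₖ₊₁⌋:
  k=1: m=37, d=56, a=1
  k=2: m=19, d=19, a=2
  k=3: m=19, d=56, a=1
  k=4: m=37, d=1, a=74
d=1 and a=2a₀=74 at k=4, so the next step gives (m, d) = (37, 56) again — its k=1 value — and the period has length 4.

[37; 1, 2, 1, 74]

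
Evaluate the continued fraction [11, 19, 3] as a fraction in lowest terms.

641/58

Fold from the inside: start with 3/1.
  19 + 1/3 = 58/3
  11 + 3/58 = 641/58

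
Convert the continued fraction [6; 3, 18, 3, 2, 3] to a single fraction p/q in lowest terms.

Fold from the inside: start with 3/1.
  2 + 1/3 = 7/3
  3 + 3/7 = 24/7
  18 + 7/24 = 439/24
  3 + 24/439 = 1341/439
  6 + 439/1341 = 8485/1341

8485/1341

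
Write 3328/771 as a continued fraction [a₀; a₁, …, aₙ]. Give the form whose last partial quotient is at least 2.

3328 = 4·771 + 244
771 = 3·244 + 39
244 = 6·39 + 10
39 = 3·10 + 9
10 = 1·9 + 1
9 = 9·1 + 0  (stop)
So 3328/771 = [4; 3, 6, 3, 1, 9].

[4; 3, 6, 3, 1, 9]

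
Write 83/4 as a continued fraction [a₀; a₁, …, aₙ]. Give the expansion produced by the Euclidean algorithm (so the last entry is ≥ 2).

[20; 1, 3]

83 = 20*4 + 3
4 = 1*3 + 1
3 = 3*1 + 0  (stop)
So 83/4 = [20; 1, 3].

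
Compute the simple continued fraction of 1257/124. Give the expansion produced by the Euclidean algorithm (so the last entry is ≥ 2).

[10; 7, 3, 2, 2]

1257 = 10*124 + 17
124 = 7*17 + 5
17 = 3*5 + 2
5 = 2*2 + 1
2 = 2*1 + 0  (stop)
So 1257/124 = [10; 7, 3, 2, 2].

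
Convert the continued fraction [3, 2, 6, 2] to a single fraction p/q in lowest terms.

97/28

Using pₖ = aₖpₖ₋₁ + pₖ₋₂ and qₖ = aₖqₖ₋₁ + qₖ₋₂:
  k=0: a=3, p=3, q=1
  k=1: a=2, p=7, q=2
  k=2: a=6, p=45, q=13
  k=3: a=2, p=97, q=28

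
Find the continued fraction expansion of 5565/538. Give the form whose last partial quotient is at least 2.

[10; 2, 1, 9, 1, 7, 2]

5565 = 10×538 + 185
538 = 2×185 + 168
185 = 1×168 + 17
168 = 9×17 + 15
17 = 1×15 + 2
15 = 7×2 + 1
2 = 2×1 + 0  (stop)
So 5565/538 = [10; 2, 1, 9, 1, 7, 2].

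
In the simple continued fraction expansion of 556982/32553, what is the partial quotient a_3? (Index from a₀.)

19

556982 = 17·32553 + 3581   →  a_0 = 17
32553 = 9·3581 + 324   →  a_1 = 9
3581 = 11·324 + 17   →  a_2 = 11
324 = 19·17 + 1   →  a_3 = 19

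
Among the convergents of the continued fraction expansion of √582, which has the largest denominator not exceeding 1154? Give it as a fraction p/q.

9288/385

√582 = [24; 8, 48, …] (period length 2).
Convergents:
  p_0/q_0 = 24/1
  p_1/q_1 = 193/8
  p_2/q_2 = 9288/385
  p_3/q_3 = 74497/3088
q_2 = 385 ≤ 1154 < 3088 = q_3, so the answer is 9288/385.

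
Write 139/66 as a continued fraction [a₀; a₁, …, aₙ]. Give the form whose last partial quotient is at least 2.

139 = 2×66 + 7
66 = 9×7 + 3
7 = 2×3 + 1
3 = 3×1 + 0  (stop)
So 139/66 = [2; 9, 2, 3].

[2; 9, 2, 3]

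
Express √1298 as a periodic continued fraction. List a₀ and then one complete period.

[36; 36, 72]

a₀ = ⌊√1298⌋ = 36.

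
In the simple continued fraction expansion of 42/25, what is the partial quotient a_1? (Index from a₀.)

42 = 1·25 + 17   →  a_0 = 1
25 = 1·17 + 8   →  a_1 = 1

1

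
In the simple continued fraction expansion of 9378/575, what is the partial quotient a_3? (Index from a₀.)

2

9378 = 16·575 + 178   →  a_0 = 16
575 = 3·178 + 41   →  a_1 = 3
178 = 4·41 + 14   →  a_2 = 4
41 = 2·14 + 13   →  a_3 = 2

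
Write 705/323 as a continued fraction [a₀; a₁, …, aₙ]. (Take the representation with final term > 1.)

[2; 5, 2, 9, 3]

705 = 2·323 + 59
323 = 5·59 + 28
59 = 2·28 + 3
28 = 9·3 + 1
3 = 3·1 + 0  (stop)
So 705/323 = [2; 5, 2, 9, 3].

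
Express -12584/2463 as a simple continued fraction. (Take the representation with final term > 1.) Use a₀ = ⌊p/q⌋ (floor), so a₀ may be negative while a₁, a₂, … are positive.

[-6; 1, 8, 6, 2, 2, 8]

-12584 = -6·2463 + 2194
2463 = 1·2194 + 269
2194 = 8·269 + 42
269 = 6·42 + 17
42 = 2·17 + 8
17 = 2·8 + 1
8 = 8·1 + 0  (stop)
So -12584/2463 = [-6; 1, 8, 6, 2, 2, 8].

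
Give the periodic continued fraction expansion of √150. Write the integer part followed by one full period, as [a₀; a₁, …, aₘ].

a₀ = ⌊√150⌋ = 12.
With m₀=0, d₀=1 and mₖ₊₁ = dₖaₖ − mₖ, dₖ₊₁ = (n − mₖ₊₁²)/dₖ, aₖ₊₁ = ⌊(a₀+mₖ₊₁)/dₖ₊₁⌋:
  k=1: m=12, d=6, a=4
  k=2: m=12, d=1, a=24
d=1 and a=2a₀=24 at k=2, so the next step gives (m, d) = (12, 6) again — its k=1 value — and the period has length 2.

[12; 4, 24]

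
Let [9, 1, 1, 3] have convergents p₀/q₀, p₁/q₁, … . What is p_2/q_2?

19/2

Using pₖ = aₖpₖ₋₁ + pₖ₋₂, qₖ = aₖqₖ₋₁ + qₖ₋₂ (with p₋₁=1, p₋₂=0, q₋₁=0, q₋₂=1):
  k=0: a=9, p=9, q=1
  k=1: a=1, p=10, q=1
  k=2: a=1, p=19, q=2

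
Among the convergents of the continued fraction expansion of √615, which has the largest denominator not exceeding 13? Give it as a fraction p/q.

124/5

√615 = [24; 1, 3, 1, 48, …] (period length 4).
Convergents:
  p_0/q_0 = 24/1
  p_1/q_1 = 25/1
  p_2/q_2 = 99/4
  p_3/q_3 = 124/5
  p_4/q_4 = 6051/244
q_3 = 5 ≤ 13 < 244 = q_4, so the answer is 124/5.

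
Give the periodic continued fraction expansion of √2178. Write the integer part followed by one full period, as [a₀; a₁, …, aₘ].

a₀ = ⌊√2178⌋ = 46.
With m₀=0, d₀=1 and mₖ₊₁ = dₖaₖ − mₖ, dₖ₊₁ = (n − mₖ₊₁²)/dₖ, aₖ₊₁ = ⌊(a₀+mₖ₊₁)/dₖ₊₁⌋:
  k=1: m=46, d=62, a=1
  k=2: m=16, d=31, a=2
  k=3: m=46, d=2, a=46
  k=4: m=46, d=31, a=2
  k=5: m=16, d=62, a=1
  k=6: m=46, d=1, a=92
d=1 and a=2a₀=92 at k=6, so the next step gives (m, d) = (46, 62) again — its k=1 value — and the period has length 6.

[46; 1, 2, 46, 2, 1, 92]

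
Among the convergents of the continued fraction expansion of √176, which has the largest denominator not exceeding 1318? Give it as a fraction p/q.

√176 = [13; 3, 1, 3, 26, …] (period length 4).
Convergents:
  p_0/q_0 = 13/1
  p_1/q_1 = 40/3
  p_2/q_2 = 53/4
  p_3/q_3 = 199/15
  p_4/q_4 = 5227/394
  p_5/q_5 = 15880/1197
  p_6/q_6 = 21107/1591
q_5 = 1197 ≤ 1318 < 1591 = q_6, so the answer is 15880/1197.

15880/1197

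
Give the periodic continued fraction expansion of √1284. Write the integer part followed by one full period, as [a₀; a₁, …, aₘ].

a₀ = ⌊√1284⌋ = 35.
With m₀=0, d₀=1 and mₖ₊₁ = dₖaₖ − mₖ, dₖ₊₁ = (n − mₖ₊₁²)/dₖ, aₖ₊₁ = ⌊(a₀+mₖ₊₁)/dₖ₊₁⌋:
  k=1: m=35, d=59, a=1
  k=2: m=24, d=12, a=4
  k=3: m=24, d=59, a=1
  k=4: m=35, d=1, a=70
d=1 and a=2a₀=70 at k=4, so the next step gives (m, d) = (35, 59) again — its k=1 value — and the period has length 4.

[35; 1, 4, 1, 70]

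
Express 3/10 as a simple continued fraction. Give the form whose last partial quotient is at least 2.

[0; 3, 3]

3 = 0·10 + 3
10 = 3·3 + 1
3 = 3·1 + 0  (stop)
So 3/10 = [0; 3, 3].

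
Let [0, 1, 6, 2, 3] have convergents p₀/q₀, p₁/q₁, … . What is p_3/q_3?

Using pₖ = aₖpₖ₋₁ + pₖ₋₂, qₖ = aₖqₖ₋₁ + qₖ₋₂ (with p₋₁=1, p₋₂=0, q₋₁=0, q₋₂=1):
  k=0: a=0, p=0, q=1
  k=1: a=1, p=1, q=1
  k=2: a=6, p=6, q=7
  k=3: a=2, p=13, q=15

13/15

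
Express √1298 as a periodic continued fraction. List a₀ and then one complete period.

a₀ = ⌊√1298⌋ = 36.
With m₀=0, d₀=1 and mₖ₊₁ = dₖaₖ − mₖ, dₖ₊₁ = (n − mₖ₊₁²)/dₖ, aₖ₊₁ = ⌊(a₀+mₖ₊₁)/dₖ₊₁⌋:
  k=1: m=36, d=2, a=36
  k=2: m=36, d=1, a=72
d=1 and a=2a₀=72 at k=2, so the next step gives (m, d) = (36, 2) again — its k=1 value — and the period has length 2.

[36; 36, 72]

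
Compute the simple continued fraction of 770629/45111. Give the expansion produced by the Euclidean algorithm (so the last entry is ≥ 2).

770629 = 17×45111 + 3742
45111 = 12×3742 + 207
3742 = 18×207 + 16
207 = 12×16 + 15
16 = 1×15 + 1
15 = 15×1 + 0  (stop)
So 770629/45111 = [17; 12, 18, 12, 1, 15].

[17; 12, 18, 12, 1, 15]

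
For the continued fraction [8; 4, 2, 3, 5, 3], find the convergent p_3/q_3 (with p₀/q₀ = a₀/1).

Using pₖ = aₖpₖ₋₁ + pₖ₋₂, qₖ = aₖqₖ₋₁ + qₖ₋₂ (with p₋₁=1, p₋₂=0, q₋₁=0, q₋₂=1):
  k=0: a=8, p=8, q=1
  k=1: a=4, p=33, q=4
  k=2: a=2, p=74, q=9
  k=3: a=3, p=255, q=31

255/31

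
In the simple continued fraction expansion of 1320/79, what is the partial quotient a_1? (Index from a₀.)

1320 = 16·79 + 56   →  a_0 = 16
79 = 1·56 + 23   →  a_1 = 1

1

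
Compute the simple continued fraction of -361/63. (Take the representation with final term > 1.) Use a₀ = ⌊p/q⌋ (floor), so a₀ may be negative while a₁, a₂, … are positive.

-361 = -6·63 + 17
63 = 3·17 + 12
17 = 1·12 + 5
12 = 2·5 + 2
5 = 2·2 + 1
2 = 2·1 + 0  (stop)
So -361/63 = [-6; 3, 1, 2, 2, 2].

[-6; 3, 1, 2, 2, 2]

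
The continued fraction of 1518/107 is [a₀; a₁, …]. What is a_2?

1518 = 14·107 + 20   →  a_0 = 14
107 = 5·20 + 7   →  a_1 = 5
20 = 2·7 + 6   →  a_2 = 2

2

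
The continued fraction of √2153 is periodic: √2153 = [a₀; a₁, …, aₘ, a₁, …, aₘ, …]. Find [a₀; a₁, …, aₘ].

[46; 2, 2, 92]

a₀ = ⌊√2153⌋ = 46.
With m₀=0, d₀=1 and mₖ₊₁ = dₖaₖ − mₖ, dₖ₊₁ = (n − mₖ₊₁²)/dₖ, aₖ₊₁ = ⌊(a₀+mₖ₊₁)/dₖ₊₁⌋:
  k=1: m=46, d=37, a=2
  k=2: m=28, d=37, a=2
  k=3: m=46, d=1, a=92
d=1 and a=2a₀=92 at k=3, so the next step gives (m, d) = (46, 37) again — its k=1 value — and the period has length 3.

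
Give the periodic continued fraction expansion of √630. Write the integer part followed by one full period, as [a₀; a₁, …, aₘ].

[25; 10, 50]

a₀ = ⌊√630⌋ = 25.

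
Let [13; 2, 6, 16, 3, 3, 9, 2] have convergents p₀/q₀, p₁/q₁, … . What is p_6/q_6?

Using pₖ = aₖpₖ₋₁ + pₖ₋₂, qₖ = aₖqₖ₋₁ + qₖ₋₂ (with p₋₁=1, p₋₂=0, q₋₁=0, q₋₂=1):
  k=0: a=13, p=13, q=1
  k=1: a=2, p=27, q=2
  k=2: a=6, p=175, q=13
  k=3: a=16, p=2827, q=210
  k=4: a=3, p=8656, q=643
  k=5: a=3, p=28795, q=2139
  k=6: a=9, p=267811, q=19894

267811/19894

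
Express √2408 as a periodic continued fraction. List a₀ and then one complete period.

[49; 14, 98]

a₀ = ⌊√2408⌋ = 49.
With m₀=0, d₀=1 and mₖ₊₁ = dₖaₖ − mₖ, dₖ₊₁ = (n − mₖ₊₁²)/dₖ, aₖ₊₁ = ⌊(a₀+mₖ₊₁)/dₖ₊₁⌋:
  k=1: m=49, d=7, a=14
  k=2: m=49, d=1, a=98
d=1 and a=2a₀=98 at k=2, so the next step gives (m, d) = (49, 7) again — its k=1 value — and the period has length 2.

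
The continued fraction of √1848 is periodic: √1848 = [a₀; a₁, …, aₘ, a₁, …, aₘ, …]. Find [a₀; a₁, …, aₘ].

a₀ = ⌊√1848⌋ = 42.
With m₀=0, d₀=1 and mₖ₊₁ = dₖaₖ − mₖ, dₖ₊₁ = (n − mₖ₊₁²)/dₖ, aₖ₊₁ = ⌊(a₀+mₖ₊₁)/dₖ₊₁⌋:
  k=1: m=42, d=84, a=1
  k=2: m=42, d=1, a=84
d=1 and a=2a₀=84 at k=2, so the next step gives (m, d) = (42, 84) again — its k=1 value — and the period has length 2.

[42; 1, 84]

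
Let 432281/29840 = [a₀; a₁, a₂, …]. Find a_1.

432281 = 14·29840 + 14521   →  a_0 = 14
29840 = 2·14521 + 798   →  a_1 = 2

2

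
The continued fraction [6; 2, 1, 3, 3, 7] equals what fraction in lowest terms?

1673/263

Fold from the inside: start with 7/1.
  3 + 1/7 = 22/7
  3 + 7/22 = 73/22
  1 + 22/73 = 95/73
  2 + 73/95 = 263/95
  6 + 95/263 = 1673/263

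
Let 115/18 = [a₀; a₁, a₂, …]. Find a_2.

115 = 6·18 + 7   →  a_0 = 6
18 = 2·7 + 4   →  a_1 = 2
7 = 1·4 + 3   →  a_2 = 1

1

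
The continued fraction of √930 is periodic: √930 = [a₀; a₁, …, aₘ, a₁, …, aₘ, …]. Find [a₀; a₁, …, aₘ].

a₀ = ⌊√930⌋ = 30.
With m₀=0, d₀=1 and mₖ₊₁ = dₖaₖ − mₖ, dₖ₊₁ = (n − mₖ₊₁²)/dₖ, aₖ₊₁ = ⌊(a₀+mₖ₊₁)/dₖ₊₁⌋:
  k=1: m=30, d=30, a=2
  k=2: m=30, d=1, a=60
d=1 and a=2a₀=60 at k=2, so the next step gives (m, d) = (30, 30) again — its k=1 value — and the period has length 2.

[30; 2, 60]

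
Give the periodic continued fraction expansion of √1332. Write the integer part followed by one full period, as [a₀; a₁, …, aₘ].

[36; 2, 72]

a₀ = ⌊√1332⌋ = 36.
With m₀=0, d₀=1 and mₖ₊₁ = dₖaₖ − mₖ, dₖ₊₁ = (n − mₖ₊₁²)/dₖ, aₖ₊₁ = ⌊(a₀+mₖ₊₁)/dₖ₊₁⌋:
  k=1: m=36, d=36, a=2
  k=2: m=36, d=1, a=72
d=1 and a=2a₀=72 at k=2, so the next step gives (m, d) = (36, 36) again — its k=1 value — and the period has length 2.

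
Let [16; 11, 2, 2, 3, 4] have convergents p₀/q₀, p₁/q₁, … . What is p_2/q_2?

Using pₖ = aₖpₖ₋₁ + pₖ₋₂, qₖ = aₖqₖ₋₁ + qₖ₋₂ (with p₋₁=1, p₋₂=0, q₋₁=0, q₋₂=1):
  k=0: a=16, p=16, q=1
  k=1: a=11, p=177, q=11
  k=2: a=2, p=370, q=23

370/23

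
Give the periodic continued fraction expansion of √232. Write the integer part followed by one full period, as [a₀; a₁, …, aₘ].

[15; 4, 3, 7, 3, 4, 30]

a₀ = ⌊√232⌋ = 15.
With m₀=0, d₀=1 and mₖ₊₁ = dₖaₖ − mₖ, dₖ₊₁ = (n − mₖ₊₁²)/dₖ, aₖ₊₁ = ⌊(a₀+mₖ₊₁)/dₖ₊₁⌋:
  k=1: m=15, d=7, a=4
  k=2: m=13, d=9, a=3
  k=3: m=14, d=4, a=7
  k=4: m=14, d=9, a=3
  k=5: m=13, d=7, a=4
  k=6: m=15, d=1, a=30
d=1 and a=2a₀=30 at k=6, so the next step gives (m, d) = (15, 7) again — its k=1 value — and the period has length 6.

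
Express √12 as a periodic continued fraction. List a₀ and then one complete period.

a₀ = ⌊√12⌋ = 3.
With m₀=0, d₀=1 and mₖ₊₁ = dₖaₖ − mₖ, dₖ₊₁ = (n − mₖ₊₁²)/dₖ, aₖ₊₁ = ⌊(a₀+mₖ₊₁)/dₖ₊₁⌋:
  k=1: m=3, d=3, a=2
  k=2: m=3, d=1, a=6
d=1 and a=2a₀=6 at k=2, so the next step gives (m, d) = (3, 3) again — its k=1 value — and the period has length 2.

[3; 2, 6]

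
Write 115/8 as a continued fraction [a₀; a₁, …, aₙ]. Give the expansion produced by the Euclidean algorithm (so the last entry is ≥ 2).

[14; 2, 1, 2]

115 = 14×8 + 3
8 = 2×3 + 2
3 = 1×2 + 1
2 = 2×1 + 0  (stop)
So 115/8 = [14; 2, 1, 2].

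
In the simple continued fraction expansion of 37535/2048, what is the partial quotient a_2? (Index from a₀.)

19

37535 = 18·2048 + 671   →  a_0 = 18
2048 = 3·671 + 35   →  a_1 = 3
671 = 19·35 + 6   →  a_2 = 19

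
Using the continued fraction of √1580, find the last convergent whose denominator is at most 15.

159/4

√1580 = [39; 1, 2, 1, 78, …] (period length 4).
Convergents:
  p_0/q_0 = 39/1
  p_1/q_1 = 40/1
  p_2/q_2 = 119/3
  p_3/q_3 = 159/4
  p_4/q_4 = 12521/315
q_3 = 4 ≤ 15 < 315 = q_4, so the answer is 159/4.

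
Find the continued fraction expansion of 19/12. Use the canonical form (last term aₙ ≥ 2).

[1; 1, 1, 2, 2]

19 = 1*12 + 7
12 = 1*7 + 5
7 = 1*5 + 2
5 = 2*2 + 1
2 = 2*1 + 0  (stop)
So 19/12 = [1; 1, 1, 2, 2].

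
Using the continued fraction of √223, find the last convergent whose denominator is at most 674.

√223 = [14; 1, 13, 1, 28, …] (period length 4).
Convergents:
  p_0/q_0 = 14/1
  p_1/q_1 = 15/1
  p_2/q_2 = 209/14
  p_3/q_3 = 224/15
  p_4/q_4 = 6481/434
  p_5/q_5 = 6705/449
  p_6/q_6 = 93646/6271
q_5 = 449 ≤ 674 < 6271 = q_6, so the answer is 6705/449.

6705/449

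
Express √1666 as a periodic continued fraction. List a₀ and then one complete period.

a₀ = ⌊√1666⌋ = 40.

[40; 1, 4, 2, 4, 1, 80]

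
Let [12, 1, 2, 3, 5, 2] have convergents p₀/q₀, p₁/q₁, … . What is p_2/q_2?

Using pₖ = aₖpₖ₋₁ + pₖ₋₂, qₖ = aₖqₖ₋₁ + qₖ₋₂ (with p₋₁=1, p₋₂=0, q₋₁=0, q₋₂=1):
  k=0: a=12, p=12, q=1
  k=1: a=1, p=13, q=1
  k=2: a=2, p=38, q=3

38/3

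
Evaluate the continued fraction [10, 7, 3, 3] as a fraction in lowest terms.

740/73

Fold from the inside: start with 3/1.
  3 + 1/3 = 10/3
  7 + 3/10 = 73/10
  10 + 10/73 = 740/73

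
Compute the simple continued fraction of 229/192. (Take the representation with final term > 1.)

[1; 5, 5, 3, 2]

229 = 1*192 + 37
192 = 5*37 + 7
37 = 5*7 + 2
7 = 3*2 + 1
2 = 2*1 + 0  (stop)
So 229/192 = [1; 5, 5, 3, 2].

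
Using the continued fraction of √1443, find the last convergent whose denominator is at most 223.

2887/76

√1443 = [37; 1, 74, …] (period length 2).
Convergents:
  p_0/q_0 = 37/1
  p_1/q_1 = 38/1
  p_2/q_2 = 2849/75
  p_3/q_3 = 2887/76
  p_4/q_4 = 216487/5699
q_3 = 76 ≤ 223 < 5699 = q_4, so the answer is 2887/76.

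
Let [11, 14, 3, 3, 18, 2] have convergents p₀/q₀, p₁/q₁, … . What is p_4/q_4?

28970/2617

Using pₖ = aₖpₖ₋₁ + pₖ₋₂, qₖ = aₖqₖ₋₁ + qₖ₋₂ (with p₋₁=1, p₋₂=0, q₋₁=0, q₋₂=1):
  k=0: a=11, p=11, q=1
  k=1: a=14, p=155, q=14
  k=2: a=3, p=476, q=43
  k=3: a=3, p=1583, q=143
  k=4: a=18, p=28970, q=2617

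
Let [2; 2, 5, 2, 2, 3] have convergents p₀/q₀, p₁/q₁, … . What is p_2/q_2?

Using pₖ = aₖpₖ₋₁ + pₖ₋₂, qₖ = aₖqₖ₋₁ + qₖ₋₂ (with p₋₁=1, p₋₂=0, q₋₁=0, q₋₂=1):
  k=0: a=2, p=2, q=1
  k=1: a=2, p=5, q=2
  k=2: a=5, p=27, q=11

27/11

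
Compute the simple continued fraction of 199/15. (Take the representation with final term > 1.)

199 = 13*15 + 4
15 = 3*4 + 3
4 = 1*3 + 1
3 = 3*1 + 0  (stop)
So 199/15 = [13; 3, 1, 3].

[13; 3, 1, 3]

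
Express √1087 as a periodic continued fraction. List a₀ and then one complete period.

[32; 1, 31, 1, 64]

a₀ = ⌊√1087⌋ = 32.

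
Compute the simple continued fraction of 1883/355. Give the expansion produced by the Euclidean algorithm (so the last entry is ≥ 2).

[5; 3, 3, 2, 15]

1883 = 5·355 + 108
355 = 3·108 + 31
108 = 3·31 + 15
31 = 2·15 + 1
15 = 15·1 + 0  (stop)
So 1883/355 = [5; 3, 3, 2, 15].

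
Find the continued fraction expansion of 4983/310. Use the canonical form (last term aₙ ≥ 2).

[16; 13, 2, 11]

4983 = 16·310 + 23
310 = 13·23 + 11
23 = 2·11 + 1
11 = 11·1 + 0  (stop)
So 4983/310 = [16; 13, 2, 11].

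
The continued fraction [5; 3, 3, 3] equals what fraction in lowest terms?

175/33

Using pₖ = aₖpₖ₋₁ + pₖ₋₂ and qₖ = aₖqₖ₋₁ + qₖ₋₂:
  k=0: a=5, p=5, q=1
  k=1: a=3, p=16, q=3
  k=2: a=3, p=53, q=10
  k=3: a=3, p=175, q=33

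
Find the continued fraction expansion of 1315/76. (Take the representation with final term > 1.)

1315 = 17×76 + 23
76 = 3×23 + 7
23 = 3×7 + 2
7 = 3×2 + 1
2 = 2×1 + 0  (stop)
So 1315/76 = [17; 3, 3, 3, 2].

[17; 3, 3, 3, 2]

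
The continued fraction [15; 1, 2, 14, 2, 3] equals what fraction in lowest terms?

4859/310

Fold from the inside: start with 3/1.
  2 + 1/3 = 7/3
  14 + 3/7 = 101/7
  2 + 7/101 = 209/101
  1 + 101/209 = 310/209
  15 + 209/310 = 4859/310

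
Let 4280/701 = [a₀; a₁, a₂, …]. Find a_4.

4280 = 6·701 + 74   →  a_0 = 6
701 = 9·74 + 35   →  a_1 = 9
74 = 2·35 + 4   →  a_2 = 2
35 = 8·4 + 3   →  a_3 = 8
4 = 1·3 + 1   →  a_4 = 1

1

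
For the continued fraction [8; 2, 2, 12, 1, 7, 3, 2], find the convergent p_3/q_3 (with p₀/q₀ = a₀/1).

Using pₖ = aₖpₖ₋₁ + pₖ₋₂, qₖ = aₖqₖ₋₁ + qₖ₋₂ (with p₋₁=1, p₋₂=0, q₋₁=0, q₋₂=1):
  k=0: a=8, p=8, q=1
  k=1: a=2, p=17, q=2
  k=2: a=2, p=42, q=5
  k=3: a=12, p=521, q=62

521/62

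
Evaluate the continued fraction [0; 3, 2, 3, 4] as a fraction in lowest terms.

30/103

Fold from the inside: start with 4/1.
  3 + 1/4 = 13/4
  2 + 4/13 = 30/13
  3 + 13/30 = 103/30
  0 + 30/103 = 30/103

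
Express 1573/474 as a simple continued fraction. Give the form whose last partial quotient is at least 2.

1573 = 3×474 + 151
474 = 3×151 + 21
151 = 7×21 + 4
21 = 5×4 + 1
4 = 4×1 + 0  (stop)
So 1573/474 = [3; 3, 7, 5, 4].

[3; 3, 7, 5, 4]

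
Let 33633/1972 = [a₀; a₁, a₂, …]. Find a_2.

10

33633 = 17·1972 + 109   →  a_0 = 17
1972 = 18·109 + 10   →  a_1 = 18
109 = 10·10 + 9   →  a_2 = 10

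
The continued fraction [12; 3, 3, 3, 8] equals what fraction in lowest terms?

Using pₖ = aₖpₖ₋₁ + pₖ₋₂ and qₖ = aₖqₖ₋₁ + qₖ₋₂:
  k=0: a=12, p=12, q=1
  k=1: a=3, p=37, q=3
  k=2: a=3, p=123, q=10
  k=3: a=3, p=406, q=33
  k=4: a=8, p=3371, q=274

3371/274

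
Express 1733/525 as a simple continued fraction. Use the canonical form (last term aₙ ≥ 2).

[3; 3, 3, 10, 5]

1733 = 3*525 + 158
525 = 3*158 + 51
158 = 3*51 + 5
51 = 10*5 + 1
5 = 5*1 + 0  (stop)
So 1733/525 = [3; 3, 3, 10, 5].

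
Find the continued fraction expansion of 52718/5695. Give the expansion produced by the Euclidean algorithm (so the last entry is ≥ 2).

[9; 3, 1, 8, 3, 7, 7]

52718 = 9×5695 + 1463
5695 = 3×1463 + 1306
1463 = 1×1306 + 157
1306 = 8×157 + 50
157 = 3×50 + 7
50 = 7×7 + 1
7 = 7×1 + 0  (stop)
So 52718/5695 = [9; 3, 1, 8, 3, 7, 7].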